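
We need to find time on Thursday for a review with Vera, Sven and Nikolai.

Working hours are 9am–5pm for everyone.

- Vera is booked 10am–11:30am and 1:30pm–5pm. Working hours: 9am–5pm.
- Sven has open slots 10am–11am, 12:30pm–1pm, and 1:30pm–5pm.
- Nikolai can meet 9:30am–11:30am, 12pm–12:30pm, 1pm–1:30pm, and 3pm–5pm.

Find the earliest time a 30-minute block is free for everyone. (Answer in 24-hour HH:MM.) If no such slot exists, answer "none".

none

Vera free within 09:00–17:00: 09:00–10:00, 11:30–13:30.
Vera ∩ Sven: 12:30–13:00.
Vera ∩ Sven ∩ Nikolai: (none).
Windows ≥ 30 min: (none).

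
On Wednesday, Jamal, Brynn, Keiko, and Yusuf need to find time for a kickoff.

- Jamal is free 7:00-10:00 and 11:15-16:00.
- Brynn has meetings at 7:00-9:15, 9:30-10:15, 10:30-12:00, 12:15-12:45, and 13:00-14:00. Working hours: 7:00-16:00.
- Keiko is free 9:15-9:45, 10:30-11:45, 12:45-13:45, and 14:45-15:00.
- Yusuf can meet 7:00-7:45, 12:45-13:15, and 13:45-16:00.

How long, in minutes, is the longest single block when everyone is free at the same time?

15 minutes

Brynn free within 07:00–16:00: 09:15–09:30, 10:15–10:30, 12:00–12:15, 12:45–13:00, 14:00–16:00.
Jamal ∩ Brynn: 09:15–09:30, 12:00–12:15, 12:45–13:00, 14:00–16:00.
Jamal ∩ Brynn ∩ Keiko: 09:15–09:30, 12:45–13:00, 14:45–15:00.
Jamal ∩ Brynn ∩ Keiko ∩ Yusuf: 12:45–13:00, 14:45–15:00.
Common window lengths: 15, 15 min; longest is 15.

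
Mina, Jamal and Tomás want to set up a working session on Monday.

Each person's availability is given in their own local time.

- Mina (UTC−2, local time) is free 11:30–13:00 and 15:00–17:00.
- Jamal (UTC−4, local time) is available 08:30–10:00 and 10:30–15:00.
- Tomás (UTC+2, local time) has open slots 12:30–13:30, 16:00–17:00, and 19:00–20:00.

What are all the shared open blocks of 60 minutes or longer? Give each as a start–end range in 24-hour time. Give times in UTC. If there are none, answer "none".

17:00–18:00

Mina → UTC: 13:30–15:00, 17:00–19:00.
Jamal → UTC: 12:30–14:00, 14:30–19:00.
Tomás → UTC: 10:30–11:30, 14:00–15:00, 17:00–18:00.
Mina ∩ Jamal: 13:30–14:00, 14:30–15:00, 17:00–19:00.
Mina ∩ Jamal ∩ Tomás: 14:30–15:00, 17:00–18:00.
Windows ≥ 60 min: 17:00–18:00.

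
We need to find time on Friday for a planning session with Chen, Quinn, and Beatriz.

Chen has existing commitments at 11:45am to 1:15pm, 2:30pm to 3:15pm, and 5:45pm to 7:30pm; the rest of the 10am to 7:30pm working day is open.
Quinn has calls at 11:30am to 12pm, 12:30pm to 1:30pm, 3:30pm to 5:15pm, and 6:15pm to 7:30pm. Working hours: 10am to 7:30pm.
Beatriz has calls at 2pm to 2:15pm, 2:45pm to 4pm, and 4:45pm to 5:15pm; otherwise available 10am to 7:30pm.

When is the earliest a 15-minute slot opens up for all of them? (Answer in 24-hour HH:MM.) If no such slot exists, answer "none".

Chen free within 10:00–19:30: 10:00–11:45, 13:15–14:30, 15:15–17:45.
Quinn free within 10:00–19:30: 10:00–11:30, 12:00–12:30, 13:30–15:30, 17:15–18:15.
Beatriz free within 10:00–19:30: 10:00–14:00, 14:15–14:45, 16:00–16:45, 17:15–19:30.
Chen ∩ Quinn: 10:00–11:30, 13:30–14:30, 15:15–15:30, 17:15–17:45.
Chen ∩ Quinn ∩ Beatriz: 10:00–11:30, 13:30–14:00, 14:15–14:30, 17:15–17:45.
Windows ≥ 15 min: 10:00–11:30, 13:30–14:00, 14:15–14:30, 17:15–17:45.
Earliest such window starts at 10:00.

10:00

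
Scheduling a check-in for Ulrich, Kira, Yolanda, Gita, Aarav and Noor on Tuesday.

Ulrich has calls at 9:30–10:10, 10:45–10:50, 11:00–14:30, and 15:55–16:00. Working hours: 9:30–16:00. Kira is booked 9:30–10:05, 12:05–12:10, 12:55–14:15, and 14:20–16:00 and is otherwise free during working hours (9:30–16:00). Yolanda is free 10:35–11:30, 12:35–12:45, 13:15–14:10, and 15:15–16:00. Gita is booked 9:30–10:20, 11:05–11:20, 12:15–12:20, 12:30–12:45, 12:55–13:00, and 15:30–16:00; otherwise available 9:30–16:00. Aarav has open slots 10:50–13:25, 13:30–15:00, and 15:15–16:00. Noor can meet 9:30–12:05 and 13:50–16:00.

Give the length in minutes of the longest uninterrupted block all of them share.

10 minutes

Ulrich free within 09:30–16:00: 10:10–10:45, 10:50–11:00, 14:30–15:55.
Kira free within 09:30–16:00: 10:05–12:05, 12:10–12:55, 14:15–14:20.
Gita free within 09:30–16:00: 10:20–11:05, 11:20–12:15, 12:20–12:30, 12:45–12:55, 13:00–15:30.
Ulrich ∩ Kira: 10:10–10:45, 10:50–11:00.
Ulrich ∩ Kira ∩ Yolanda: 10:35–10:45, 10:50–11:00.
Ulrich ∩ Kira ∩ Yolanda ∩ Gita: 10:35–10:45, 10:50–11:00.
Ulrich ∩ Kira ∩ Yolanda ∩ Gita ∩ Aarav: 10:50–11:00.
Ulrich ∩ Kira ∩ Yolanda ∩ Gita ∩ Aarav ∩ Noor: 10:50–11:00.
Single common window of 10 minutes.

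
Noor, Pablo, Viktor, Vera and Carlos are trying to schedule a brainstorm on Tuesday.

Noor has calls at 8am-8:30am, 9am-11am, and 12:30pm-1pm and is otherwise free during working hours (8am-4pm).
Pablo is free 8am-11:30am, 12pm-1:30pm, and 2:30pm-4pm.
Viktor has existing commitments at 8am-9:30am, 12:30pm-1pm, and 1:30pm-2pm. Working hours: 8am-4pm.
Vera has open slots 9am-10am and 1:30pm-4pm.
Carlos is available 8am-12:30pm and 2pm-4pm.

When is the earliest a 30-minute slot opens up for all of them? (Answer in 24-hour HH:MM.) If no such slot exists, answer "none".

14:30

Noor free within 08:00–16:00: 08:30–09:00, 11:00–12:30, 13:00–16:00.
Viktor free within 08:00–16:00: 09:30–12:30, 13:00–13:30, 14:00–16:00.
Noor ∩ Pablo: 08:30–09:00, 11:00–11:30, 12:00–12:30, 13:00–13:30, 14:30–16:00.
Noor ∩ Pablo ∩ Viktor: 11:00–11:30, 12:00–12:30, 13:00–13:30, 14:30–16:00.
Noor ∩ Pablo ∩ Viktor ∩ Vera: 14:30–16:00.
Noor ∩ Pablo ∩ Viktor ∩ Vera ∩ Carlos: 14:30–16:00.
Windows ≥ 30 min: 14:30–16:00.
Earliest such window starts at 14:30.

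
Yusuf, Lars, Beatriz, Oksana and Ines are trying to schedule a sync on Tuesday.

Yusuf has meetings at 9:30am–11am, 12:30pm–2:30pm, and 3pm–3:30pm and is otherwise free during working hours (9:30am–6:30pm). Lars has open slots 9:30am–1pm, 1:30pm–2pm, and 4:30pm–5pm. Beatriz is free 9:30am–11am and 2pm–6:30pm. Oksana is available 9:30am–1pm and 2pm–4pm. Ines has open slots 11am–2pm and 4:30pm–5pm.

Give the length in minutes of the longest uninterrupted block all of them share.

Yusuf free within 09:30–18:30: 11:00–12:30, 14:30–15:00, 15:30–18:30.
Yusuf ∩ Lars: 11:00–12:30, 16:30–17:00.
Yusuf ∩ Lars ∩ Beatriz: 16:30–17:00.
Yusuf ∩ Lars ∩ Beatriz ∩ Oksana: (none).
Yusuf ∩ Lars ∩ Beatriz ∩ Oksana ∩ Ines: (none).
No common window.

0 minutes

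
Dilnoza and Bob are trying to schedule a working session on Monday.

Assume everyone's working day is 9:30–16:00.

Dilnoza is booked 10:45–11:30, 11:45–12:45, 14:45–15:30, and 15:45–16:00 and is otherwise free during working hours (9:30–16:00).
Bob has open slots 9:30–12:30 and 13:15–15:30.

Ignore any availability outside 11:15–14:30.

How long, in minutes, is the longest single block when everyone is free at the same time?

Dilnoza free within 09:30–16:00: 09:30–10:45, 11:30–11:45, 12:45–14:45, 15:30–15:45.
Dilnoza ∩ Bob: 09:30–10:45, 11:30–11:45, 13:15–14:45.
Restricted to 11:15–14:30: 11:30–11:45, 13:15–14:30.
Common window lengths: 15, 75 min; longest is 75.

75 minutes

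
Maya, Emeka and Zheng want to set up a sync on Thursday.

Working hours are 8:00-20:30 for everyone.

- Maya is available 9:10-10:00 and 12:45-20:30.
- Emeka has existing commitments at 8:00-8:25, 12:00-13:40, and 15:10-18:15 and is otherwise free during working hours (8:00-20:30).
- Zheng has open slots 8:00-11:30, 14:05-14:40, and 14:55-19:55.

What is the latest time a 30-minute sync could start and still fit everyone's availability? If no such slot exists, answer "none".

19:25

Emeka free within 08:00–20:30: 08:25–12:00, 13:40–15:10, 18:15–20:30.
Maya ∩ Emeka: 09:10–10:00, 13:40–15:10, 18:15–20:30.
Maya ∩ Emeka ∩ Zheng: 09:10–10:00, 14:05–14:40, 14:55–15:10, 18:15–19:55.
Windows ≥ 30 min: 09:10–10:00, 14:05–14:40, 18:15–19:55.
Latest start in the last window 18:15–19:55 is 19:55 − 30 min = 19:25.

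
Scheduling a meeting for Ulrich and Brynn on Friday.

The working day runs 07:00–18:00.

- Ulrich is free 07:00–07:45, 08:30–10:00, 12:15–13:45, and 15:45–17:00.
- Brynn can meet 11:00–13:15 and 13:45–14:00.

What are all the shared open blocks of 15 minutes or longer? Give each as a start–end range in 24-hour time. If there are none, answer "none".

12:15–13:15

Ulrich ∩ Brynn: 12:15–13:15.
Windows ≥ 15 min: 12:15–13:15.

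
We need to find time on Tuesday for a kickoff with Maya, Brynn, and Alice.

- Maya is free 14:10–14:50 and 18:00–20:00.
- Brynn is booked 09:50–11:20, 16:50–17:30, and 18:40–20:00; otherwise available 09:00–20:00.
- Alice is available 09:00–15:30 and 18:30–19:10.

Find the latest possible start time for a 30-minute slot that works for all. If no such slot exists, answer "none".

Brynn free within 09:00–20:00: 09:00–09:50, 11:20–16:50, 17:30–18:40.
Maya ∩ Brynn: 14:10–14:50, 18:00–18:40.
Maya ∩ Brynn ∩ Alice: 14:10–14:50, 18:30–18:40.
Windows ≥ 30 min: 14:10–14:50.
Latest start in the last window 14:10–14:50 is 14:50 − 30 min = 14:20.

14:20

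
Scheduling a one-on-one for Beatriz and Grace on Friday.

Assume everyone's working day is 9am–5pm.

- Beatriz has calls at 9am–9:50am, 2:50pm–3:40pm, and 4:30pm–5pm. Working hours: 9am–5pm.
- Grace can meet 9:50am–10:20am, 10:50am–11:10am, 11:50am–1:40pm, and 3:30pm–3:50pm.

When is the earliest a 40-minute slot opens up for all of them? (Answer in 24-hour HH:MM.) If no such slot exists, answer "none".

Beatriz free within 09:00–17:00: 09:50–14:50, 15:40–16:30.
Beatriz ∩ Grace: 09:50–10:20, 10:50–11:10, 11:50–13:40, 15:40–15:50.
Windows ≥ 40 min: 11:50–13:40.
Earliest such window starts at 11:50.

11:50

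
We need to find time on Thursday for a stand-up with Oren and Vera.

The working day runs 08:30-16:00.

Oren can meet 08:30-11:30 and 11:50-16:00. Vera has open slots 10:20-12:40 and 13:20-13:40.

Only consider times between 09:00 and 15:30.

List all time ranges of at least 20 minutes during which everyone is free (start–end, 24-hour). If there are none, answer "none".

10:20–11:30, 11:50–12:40, 13:20–13:40

Oren ∩ Vera: 10:20–11:30, 11:50–12:40, 13:20–13:40.
Restricted to 09:00–15:30: 10:20–11:30, 11:50–12:40, 13:20–13:40.
Windows ≥ 20 min: 10:20–11:30, 11:50–12:40, 13:20–13:40.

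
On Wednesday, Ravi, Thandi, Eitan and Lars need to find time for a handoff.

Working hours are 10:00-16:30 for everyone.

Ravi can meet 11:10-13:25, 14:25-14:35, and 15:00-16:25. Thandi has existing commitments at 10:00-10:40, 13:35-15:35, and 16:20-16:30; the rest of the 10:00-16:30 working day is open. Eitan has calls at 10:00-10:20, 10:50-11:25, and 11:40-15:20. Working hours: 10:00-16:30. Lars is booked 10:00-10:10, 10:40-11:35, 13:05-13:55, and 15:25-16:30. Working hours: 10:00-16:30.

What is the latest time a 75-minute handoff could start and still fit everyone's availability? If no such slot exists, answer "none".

Thandi free within 10:00–16:30: 10:40–13:35, 15:35–16:20.
Eitan free within 10:00–16:30: 10:20–10:50, 11:25–11:40, 15:20–16:30.
Lars free within 10:00–16:30: 10:10–10:40, 11:35–13:05, 13:55–15:25.
Ravi ∩ Thandi: 11:10–13:25, 15:35–16:20.
Ravi ∩ Thandi ∩ Eitan: 11:25–11:40, 15:35–16:20.
Ravi ∩ Thandi ∩ Eitan ∩ Lars: 11:35–11:40.
Windows ≥ 75 min: (none).

none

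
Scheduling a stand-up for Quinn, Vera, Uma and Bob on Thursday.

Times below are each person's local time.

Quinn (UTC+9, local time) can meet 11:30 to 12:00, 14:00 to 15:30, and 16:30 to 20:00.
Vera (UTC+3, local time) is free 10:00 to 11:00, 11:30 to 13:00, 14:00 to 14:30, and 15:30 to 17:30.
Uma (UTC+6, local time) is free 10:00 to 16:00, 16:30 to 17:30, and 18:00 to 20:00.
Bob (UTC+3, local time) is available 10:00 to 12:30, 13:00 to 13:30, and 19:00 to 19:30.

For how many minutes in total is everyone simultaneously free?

90 minutes

Quinn → UTC: 02:30–03:00, 05:00–06:30, 07:30–11:00.
Vera → UTC: 07:00–08:00, 08:30–10:00, 11:00–11:30, 12:30–14:30.
Uma → UTC: 04:00–10:00, 10:30–11:30, 12:00–14:00.
Bob → UTC: 07:00–09:30, 10:00–10:30, 16:00–16:30.
Quinn ∩ Vera: 07:30–08:00, 08:30–10:00.
Quinn ∩ Vera ∩ Uma: 07:30–08:00, 08:30–10:00.
Quinn ∩ Vera ∩ Uma ∩ Bob: 07:30–08:00, 08:30–09:30.
Total common minutes: 30 + 60 = 90.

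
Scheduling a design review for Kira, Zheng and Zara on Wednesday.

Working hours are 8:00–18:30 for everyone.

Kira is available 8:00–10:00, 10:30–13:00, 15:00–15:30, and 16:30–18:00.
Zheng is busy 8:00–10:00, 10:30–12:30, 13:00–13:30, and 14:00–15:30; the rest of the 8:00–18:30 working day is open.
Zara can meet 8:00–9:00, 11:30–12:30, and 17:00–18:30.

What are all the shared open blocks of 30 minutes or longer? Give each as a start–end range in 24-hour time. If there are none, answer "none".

17:00–18:00

Zheng free within 08:00–18:30: 10:00–10:30, 12:30–13:00, 13:30–14:00, 15:30–18:30.
Kira ∩ Zheng: 12:30–13:00, 16:30–18:00.
Kira ∩ Zheng ∩ Zara: 17:00–18:00.
Windows ≥ 30 min: 17:00–18:00.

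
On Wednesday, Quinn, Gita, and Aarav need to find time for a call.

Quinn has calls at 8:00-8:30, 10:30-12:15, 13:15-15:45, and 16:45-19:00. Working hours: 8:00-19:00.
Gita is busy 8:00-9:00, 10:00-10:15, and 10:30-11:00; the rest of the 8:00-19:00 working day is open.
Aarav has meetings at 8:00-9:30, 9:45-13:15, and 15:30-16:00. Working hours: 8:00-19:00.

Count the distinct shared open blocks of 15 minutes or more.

2

Quinn free within 08:00–19:00: 08:30–10:30, 12:15–13:15, 15:45–16:45.
Gita free within 08:00–19:00: 09:00–10:00, 10:15–10:30, 11:00–19:00.
Aarav free within 08:00–19:00: 09:30–09:45, 13:15–15:30, 16:00–19:00.
Quinn ∩ Gita: 09:00–10:00, 10:15–10:30, 12:15–13:15, 15:45–16:45.
Quinn ∩ Gita ∩ Aarav: 09:30–09:45, 16:00–16:45.
Windows ≥ 15 min: 09:30–09:45, 16:00–16:45.
That's 2 windows.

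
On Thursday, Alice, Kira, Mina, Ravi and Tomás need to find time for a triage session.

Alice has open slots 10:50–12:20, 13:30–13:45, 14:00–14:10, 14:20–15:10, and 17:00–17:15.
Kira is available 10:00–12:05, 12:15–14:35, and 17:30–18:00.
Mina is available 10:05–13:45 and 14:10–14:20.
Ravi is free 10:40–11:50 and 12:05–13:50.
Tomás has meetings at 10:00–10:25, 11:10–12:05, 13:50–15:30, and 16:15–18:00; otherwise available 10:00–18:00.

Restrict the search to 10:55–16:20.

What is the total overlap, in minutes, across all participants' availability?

35 minutes

Tomás free within 10:00–18:00: 10:25–11:10, 12:05–13:50, 15:30–16:15.
Alice ∩ Kira: 10:50–12:05, 12:15–12:20, 13:30–13:45, 14:00–14:10, 14:20–14:35.
Alice ∩ Kira ∩ Mina: 10:50–12:05, 12:15–12:20, 13:30–13:45.
Alice ∩ Kira ∩ Mina ∩ Ravi: 10:50–11:50, 12:15–12:20, 13:30–13:45.
Alice ∩ Kira ∩ Mina ∩ Ravi ∩ Tomás: 10:50–11:10, 12:15–12:20, 13:30–13:45.
Restricted to 10:55–16:20: 10:55–11:10, 12:15–12:20, 13:30–13:45.
Total common minutes: 15 + 5 + 15 = 35.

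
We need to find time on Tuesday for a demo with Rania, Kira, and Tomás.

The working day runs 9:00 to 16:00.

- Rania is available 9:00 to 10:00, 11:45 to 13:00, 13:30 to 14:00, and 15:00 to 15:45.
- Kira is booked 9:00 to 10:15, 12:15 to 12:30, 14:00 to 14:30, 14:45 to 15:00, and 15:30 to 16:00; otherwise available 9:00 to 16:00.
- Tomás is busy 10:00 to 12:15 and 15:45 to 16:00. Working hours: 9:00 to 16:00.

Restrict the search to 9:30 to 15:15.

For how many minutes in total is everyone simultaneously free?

75 minutes

Kira free within 09:00–16:00: 10:15–12:15, 12:30–14:00, 14:30–14:45, 15:00–15:30.
Tomás free within 09:00–16:00: 09:00–10:00, 12:15–15:45.
Rania ∩ Kira: 11:45–12:15, 12:30–13:00, 13:30–14:00, 15:00–15:30.
Rania ∩ Kira ∩ Tomás: 12:30–13:00, 13:30–14:00, 15:00–15:30.
Restricted to 09:30–15:15: 12:30–13:00, 13:30–14:00, 15:00–15:15.
Total common minutes: 30 + 30 + 15 = 75.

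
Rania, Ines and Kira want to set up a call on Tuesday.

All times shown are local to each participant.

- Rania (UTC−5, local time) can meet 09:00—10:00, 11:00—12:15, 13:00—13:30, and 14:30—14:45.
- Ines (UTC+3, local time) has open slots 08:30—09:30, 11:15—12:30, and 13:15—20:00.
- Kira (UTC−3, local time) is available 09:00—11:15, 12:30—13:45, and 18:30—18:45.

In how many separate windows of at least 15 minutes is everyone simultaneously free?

2

Rania → UTC: 14:00–15:00, 16:00–17:15, 18:00–18:30, 19:30–19:45.
Ines → UTC: 05:30–06:30, 08:15–09:30, 10:15–17:00.
Kira → UTC: 12:00–14:15, 15:30–16:45, 21:30–21:45.
Rania ∩ Ines: 14:00–15:00, 16:00–17:00.
Rania ∩ Ines ∩ Kira: 14:00–14:15, 16:00–16:45.
Windows ≥ 15 min: 14:00–14:15, 16:00–16:45.
That's 2 windows.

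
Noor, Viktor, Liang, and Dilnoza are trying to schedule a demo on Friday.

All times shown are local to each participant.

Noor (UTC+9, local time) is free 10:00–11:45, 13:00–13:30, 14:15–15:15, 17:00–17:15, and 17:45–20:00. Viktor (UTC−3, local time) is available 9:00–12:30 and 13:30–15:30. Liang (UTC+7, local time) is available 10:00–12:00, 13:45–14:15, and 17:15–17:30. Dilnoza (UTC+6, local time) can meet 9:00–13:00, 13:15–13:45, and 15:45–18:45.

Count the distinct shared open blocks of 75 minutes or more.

0

Noor → UTC: 01:00–02:45, 04:00–04:30, 05:15–06:15, 08:00–08:15, 08:45–11:00.
Viktor → UTC: 12:00–15:30, 16:30–18:30.
Liang → UTC: 03:00–05:00, 06:45–07:15, 10:15–10:30.
Dilnoza → UTC: 03:00–07:00, 07:15–07:45, 09:45–12:45.
Noor ∩ Viktor: (none).
Noor ∩ Viktor ∩ Liang: (none).
Noor ∩ Viktor ∩ Liang ∩ Dilnoza: (none).
Windows ≥ 75 min: (none).
That's 0 windows.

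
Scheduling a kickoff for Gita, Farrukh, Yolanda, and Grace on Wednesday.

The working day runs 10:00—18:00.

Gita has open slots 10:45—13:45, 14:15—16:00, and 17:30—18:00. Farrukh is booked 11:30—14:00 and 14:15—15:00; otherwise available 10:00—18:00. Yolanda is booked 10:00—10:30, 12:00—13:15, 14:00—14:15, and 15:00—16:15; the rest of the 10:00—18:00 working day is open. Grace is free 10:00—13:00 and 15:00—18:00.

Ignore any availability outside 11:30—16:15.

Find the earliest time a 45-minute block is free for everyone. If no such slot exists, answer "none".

Farrukh free within 10:00–18:00: 10:00–11:30, 14:00–14:15, 15:00–18:00.
Yolanda free within 10:00–18:00: 10:30–12:00, 13:15–14:00, 14:15–15:00, 16:15–18:00.
Gita ∩ Farrukh: 10:45–11:30, 15:00–16:00, 17:30–18:00.
Gita ∩ Farrukh ∩ Yolanda: 10:45–11:30, 17:30–18:00.
Gita ∩ Farrukh ∩ Yolanda ∩ Grace: 10:45–11:30, 17:30–18:00.
Restricted to 11:30–16:15: (none).
Windows ≥ 45 min: (none).

none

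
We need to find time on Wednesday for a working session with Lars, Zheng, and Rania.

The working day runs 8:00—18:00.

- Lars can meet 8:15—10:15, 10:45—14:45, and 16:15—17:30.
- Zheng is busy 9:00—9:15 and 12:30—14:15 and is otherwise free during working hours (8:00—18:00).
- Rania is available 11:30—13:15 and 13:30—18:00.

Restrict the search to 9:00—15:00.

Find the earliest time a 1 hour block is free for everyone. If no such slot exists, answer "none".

Zheng free within 08:00–18:00: 08:00–09:00, 09:15–12:30, 14:15–18:00.
Lars ∩ Zheng: 08:15–09:00, 09:15–10:15, 10:45–12:30, 14:15–14:45, 16:15–17:30.
Lars ∩ Zheng ∩ Rania: 11:30–12:30, 14:15–14:45, 16:15–17:30.
Restricted to 09:00–15:00: 11:30–12:30, 14:15–14:45.
Windows ≥ 60 min: 11:30–12:30.
Earliest such window starts at 11:30.

11:30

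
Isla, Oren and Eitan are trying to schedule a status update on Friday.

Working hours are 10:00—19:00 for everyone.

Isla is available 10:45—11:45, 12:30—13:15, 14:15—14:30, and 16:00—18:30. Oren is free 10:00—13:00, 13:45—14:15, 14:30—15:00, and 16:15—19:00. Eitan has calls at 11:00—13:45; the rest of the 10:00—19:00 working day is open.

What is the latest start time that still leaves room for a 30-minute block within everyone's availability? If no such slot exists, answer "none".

18:00

Eitan free within 10:00–19:00: 10:00–11:00, 13:45–19:00.
Isla ∩ Oren: 10:45–11:45, 12:30–13:00, 16:15–18:30.
Isla ∩ Oren ∩ Eitan: 10:45–11:00, 16:15–18:30.
Windows ≥ 30 min: 16:15–18:30.
Latest start in the last window 16:15–18:30 is 18:30 − 30 min = 18:00.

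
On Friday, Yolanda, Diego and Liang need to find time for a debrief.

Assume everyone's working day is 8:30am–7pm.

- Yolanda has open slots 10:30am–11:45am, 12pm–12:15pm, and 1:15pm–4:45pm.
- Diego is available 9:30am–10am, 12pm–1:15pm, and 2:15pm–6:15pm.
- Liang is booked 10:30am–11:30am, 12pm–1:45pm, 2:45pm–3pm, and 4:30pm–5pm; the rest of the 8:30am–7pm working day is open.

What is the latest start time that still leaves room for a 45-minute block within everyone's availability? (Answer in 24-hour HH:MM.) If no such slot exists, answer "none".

15:45

Liang free within 08:30–19:00: 08:30–10:30, 11:30–12:00, 13:45–14:45, 15:00–16:30, 17:00–19:00.
Yolanda ∩ Diego: 12:00–12:15, 14:15–16:45.
Yolanda ∩ Diego ∩ Liang: 14:15–14:45, 15:00–16:30.
Windows ≥ 45 min: 15:00–16:30.
Latest start in the last window 15:00–16:30 is 16:30 − 45 min = 15:45.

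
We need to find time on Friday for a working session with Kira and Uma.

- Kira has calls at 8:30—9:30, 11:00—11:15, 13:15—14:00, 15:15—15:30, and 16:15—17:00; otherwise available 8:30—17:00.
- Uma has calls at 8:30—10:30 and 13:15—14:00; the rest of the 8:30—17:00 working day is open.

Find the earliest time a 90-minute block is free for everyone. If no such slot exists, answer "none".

11:15

Kira free within 08:30–17:00: 09:30–11:00, 11:15–13:15, 14:00–15:15, 15:30–16:15.
Uma free within 08:30–17:00: 10:30–13:15, 14:00–17:00.
Kira ∩ Uma: 10:30–11:00, 11:15–13:15, 14:00–15:15, 15:30–16:15.
Windows ≥ 90 min: 11:15–13:15.
Earliest such window starts at 11:15.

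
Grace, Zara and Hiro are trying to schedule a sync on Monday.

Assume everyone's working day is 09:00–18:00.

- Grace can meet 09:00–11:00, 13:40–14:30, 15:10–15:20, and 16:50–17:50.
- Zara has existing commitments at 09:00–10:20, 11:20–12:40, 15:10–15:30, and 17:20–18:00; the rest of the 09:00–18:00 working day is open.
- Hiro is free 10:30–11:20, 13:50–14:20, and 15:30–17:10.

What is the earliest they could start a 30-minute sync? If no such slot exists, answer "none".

10:30

Zara free within 09:00–18:00: 10:20–11:20, 12:40–15:10, 15:30–17:20.
Grace ∩ Zara: 10:20–11:00, 13:40–14:30, 16:50–17:20.
Grace ∩ Zara ∩ Hiro: 10:30–11:00, 13:50–14:20, 16:50–17:10.
Windows ≥ 30 min: 10:30–11:00, 13:50–14:20.
Earliest such window starts at 10:30.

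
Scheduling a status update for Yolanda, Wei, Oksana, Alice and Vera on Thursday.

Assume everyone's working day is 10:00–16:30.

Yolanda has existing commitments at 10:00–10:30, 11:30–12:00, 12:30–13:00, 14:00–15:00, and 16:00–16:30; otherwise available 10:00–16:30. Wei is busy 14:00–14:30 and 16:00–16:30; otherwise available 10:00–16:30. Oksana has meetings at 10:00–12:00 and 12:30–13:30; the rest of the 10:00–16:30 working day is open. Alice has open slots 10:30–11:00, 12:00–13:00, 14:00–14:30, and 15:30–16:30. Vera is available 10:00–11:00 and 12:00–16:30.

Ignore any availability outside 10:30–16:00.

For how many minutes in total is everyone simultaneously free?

60 minutes

Yolanda free within 10:00–16:30: 10:30–11:30, 12:00–12:30, 13:00–14:00, 15:00–16:00.
Wei free within 10:00–16:30: 10:00–14:00, 14:30–16:00.
Oksana free within 10:00–16:30: 12:00–12:30, 13:30–16:30.
Yolanda ∩ Wei: 10:30–11:30, 12:00–12:30, 13:00–14:00, 15:00–16:00.
Yolanda ∩ Wei ∩ Oksana: 12:00–12:30, 13:30–14:00, 15:00–16:00.
Yolanda ∩ Wei ∩ Oksana ∩ Alice: 12:00–12:30, 15:30–16:00.
Yolanda ∩ Wei ∩ Oksana ∩ Alice ∩ Vera: 12:00–12:30, 15:30–16:00.
Restricted to 10:30–16:00: 12:00–12:30, 15:30–16:00.
Total common minutes: 30 + 30 = 60.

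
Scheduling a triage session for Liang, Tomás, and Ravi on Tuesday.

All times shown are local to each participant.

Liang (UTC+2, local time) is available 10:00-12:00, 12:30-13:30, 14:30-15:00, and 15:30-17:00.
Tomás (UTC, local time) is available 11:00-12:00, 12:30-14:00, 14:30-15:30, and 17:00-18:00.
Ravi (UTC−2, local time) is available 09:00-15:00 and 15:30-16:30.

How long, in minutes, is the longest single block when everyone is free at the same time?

30 minutes

Liang → UTC: 08:00–10:00, 10:30–11:30, 12:30–13:00, 13:30–15:00.
Tomás → UTC: 11:00–12:00, 12:30–14:00, 14:30–15:30, 17:00–18:00.
Ravi → UTC: 11:00–17:00, 17:30–18:30.
Liang ∩ Tomás: 11:00–11:30, 12:30–13:00, 13:30–14:00, 14:30–15:00.
Liang ∩ Tomás ∩ Ravi: 11:00–11:30, 12:30–13:00, 13:30–14:00, 14:30–15:00.
Common window lengths: 30, 30, 30, 30 min; longest is 30.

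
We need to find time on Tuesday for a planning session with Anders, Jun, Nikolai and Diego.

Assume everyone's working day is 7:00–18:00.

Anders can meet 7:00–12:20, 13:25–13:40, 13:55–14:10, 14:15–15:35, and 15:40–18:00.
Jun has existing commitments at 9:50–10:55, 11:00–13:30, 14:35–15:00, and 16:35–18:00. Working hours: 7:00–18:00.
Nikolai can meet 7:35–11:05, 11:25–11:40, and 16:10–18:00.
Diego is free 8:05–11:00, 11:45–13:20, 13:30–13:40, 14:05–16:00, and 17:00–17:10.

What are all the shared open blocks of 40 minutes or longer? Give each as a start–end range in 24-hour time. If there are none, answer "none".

Jun free within 07:00–18:00: 07:00–09:50, 10:55–11:00, 13:30–14:35, 15:00–16:35.
Anders ∩ Jun: 07:00–09:50, 10:55–11:00, 13:30–13:40, 13:55–14:10, 14:15–14:35, 15:00–15:35, 15:40–16:35.
Anders ∩ Jun ∩ Nikolai: 07:35–09:50, 10:55–11:00, 16:10–16:35.
Anders ∩ Jun ∩ Nikolai ∩ Diego: 08:05–09:50, 10:55–11:00.
Windows ≥ 40 min: 08:05–09:50.

08:05–09:50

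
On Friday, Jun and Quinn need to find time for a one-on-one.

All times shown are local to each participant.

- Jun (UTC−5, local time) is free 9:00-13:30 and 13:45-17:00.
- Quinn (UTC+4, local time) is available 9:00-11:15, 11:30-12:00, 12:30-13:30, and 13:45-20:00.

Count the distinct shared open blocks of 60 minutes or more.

Jun → UTC: 14:00–18:30, 18:45–22:00.
Quinn → UTC: 05:00–07:15, 07:30–08:00, 08:30–09:30, 09:45–16:00.
Jun ∩ Quinn: 14:00–16:00.
Windows ≥ 60 min: 14:00–16:00.
That's 1 window.

1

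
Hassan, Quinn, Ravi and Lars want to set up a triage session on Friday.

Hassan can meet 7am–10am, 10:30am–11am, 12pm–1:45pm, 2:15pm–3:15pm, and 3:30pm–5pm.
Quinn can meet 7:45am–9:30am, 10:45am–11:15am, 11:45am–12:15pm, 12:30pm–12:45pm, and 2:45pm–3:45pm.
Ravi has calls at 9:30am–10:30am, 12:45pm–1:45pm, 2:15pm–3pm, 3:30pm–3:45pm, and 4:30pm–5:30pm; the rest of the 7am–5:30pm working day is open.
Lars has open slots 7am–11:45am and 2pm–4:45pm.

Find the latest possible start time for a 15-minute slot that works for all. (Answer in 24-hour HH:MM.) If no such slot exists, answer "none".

Ravi free within 07:00–17:30: 07:00–09:30, 10:30–12:45, 13:45–14:15, 15:00–15:30, 15:45–16:30.
Hassan ∩ Quinn: 07:45–09:30, 10:45–11:00, 12:00–12:15, 12:30–12:45, 14:45–15:15, 15:30–15:45.
Hassan ∩ Quinn ∩ Ravi: 07:45–09:30, 10:45–11:00, 12:00–12:15, 12:30–12:45, 15:00–15:15.
Hassan ∩ Quinn ∩ Ravi ∩ Lars: 07:45–09:30, 10:45–11:00, 15:00–15:15.
Windows ≥ 15 min: 07:45–09:30, 10:45–11:00, 15:00–15:15.
Latest start in the last window 15:00–15:15 is 15:15 − 15 min = 15:00.

15:00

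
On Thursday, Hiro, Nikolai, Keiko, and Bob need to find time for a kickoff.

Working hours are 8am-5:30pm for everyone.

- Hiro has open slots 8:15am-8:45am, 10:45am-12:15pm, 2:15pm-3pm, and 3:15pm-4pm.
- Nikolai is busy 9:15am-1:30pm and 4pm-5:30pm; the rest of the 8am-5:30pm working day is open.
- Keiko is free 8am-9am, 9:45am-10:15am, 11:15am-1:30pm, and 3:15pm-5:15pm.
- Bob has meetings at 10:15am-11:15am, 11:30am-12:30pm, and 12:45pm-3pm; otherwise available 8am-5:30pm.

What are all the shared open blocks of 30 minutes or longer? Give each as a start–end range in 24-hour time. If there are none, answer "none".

08:15–08:45, 15:15–16:00

Nikolai free within 08:00–17:30: 08:00–09:15, 13:30–16:00.
Bob free within 08:00–17:30: 08:00–10:15, 11:15–11:30, 12:30–12:45, 15:00–17:30.
Hiro ∩ Nikolai: 08:15–08:45, 14:15–15:00, 15:15–16:00.
Hiro ∩ Nikolai ∩ Keiko: 08:15–08:45, 15:15–16:00.
Hiro ∩ Nikolai ∩ Keiko ∩ Bob: 08:15–08:45, 15:15–16:00.
Windows ≥ 30 min: 08:15–08:45, 15:15–16:00.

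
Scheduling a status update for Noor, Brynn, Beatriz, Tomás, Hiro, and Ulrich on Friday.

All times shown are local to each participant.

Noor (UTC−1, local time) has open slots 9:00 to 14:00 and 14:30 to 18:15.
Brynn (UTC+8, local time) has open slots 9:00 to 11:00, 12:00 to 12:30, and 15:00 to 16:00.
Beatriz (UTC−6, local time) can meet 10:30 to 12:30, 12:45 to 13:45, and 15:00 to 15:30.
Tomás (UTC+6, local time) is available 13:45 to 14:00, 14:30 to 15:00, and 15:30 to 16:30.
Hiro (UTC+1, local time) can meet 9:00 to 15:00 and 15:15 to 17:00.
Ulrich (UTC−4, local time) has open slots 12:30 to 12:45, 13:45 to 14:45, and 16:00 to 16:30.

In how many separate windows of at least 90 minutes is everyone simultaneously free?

0

Noor → UTC: 10:00–15:00, 15:30–19:15.
Brynn → UTC: 01:00–03:00, 04:00–04:30, 07:00–08:00.
Beatriz → UTC: 16:30–18:30, 18:45–19:45, 21:00–21:30.
Tomás → UTC: 07:45–08:00, 08:30–09:00, 09:30–10:30.
Hiro → UTC: 08:00–14:00, 14:15–16:00.
Ulrich → UTC: 16:30–16:45, 17:45–18:45, 20:00–20:30.
Noor ∩ Brynn: (none).
Noor ∩ Brynn ∩ Beatriz: (none).
Noor ∩ Brynn ∩ Beatriz ∩ Tomás: (none).
Noor ∩ Brynn ∩ Beatriz ∩ Tomás ∩ Hiro: (none).
Noor ∩ Brynn ∩ Beatriz ∩ Tomás ∩ Hiro ∩ Ulrich: (none).
Windows ≥ 90 min: (none).
That's 0 windows.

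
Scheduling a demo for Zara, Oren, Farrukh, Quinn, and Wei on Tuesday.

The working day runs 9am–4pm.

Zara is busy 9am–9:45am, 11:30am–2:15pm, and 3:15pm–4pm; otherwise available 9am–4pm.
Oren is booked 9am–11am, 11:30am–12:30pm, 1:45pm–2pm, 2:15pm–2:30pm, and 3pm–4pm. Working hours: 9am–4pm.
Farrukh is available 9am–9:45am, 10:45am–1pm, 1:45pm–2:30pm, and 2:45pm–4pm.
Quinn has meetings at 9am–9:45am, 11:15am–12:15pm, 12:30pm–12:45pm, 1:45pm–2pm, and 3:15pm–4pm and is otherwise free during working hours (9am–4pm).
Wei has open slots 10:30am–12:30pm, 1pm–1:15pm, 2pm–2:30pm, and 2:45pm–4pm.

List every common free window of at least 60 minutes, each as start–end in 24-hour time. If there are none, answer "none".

Zara free within 09:00–16:00: 09:45–11:30, 14:15–15:15.
Oren free within 09:00–16:00: 11:00–11:30, 12:30–13:45, 14:00–14:15, 14:30–15:00.
Quinn free within 09:00–16:00: 09:45–11:15, 12:15–12:30, 12:45–13:45, 14:00–15:15.
Zara ∩ Oren: 11:00–11:30, 14:30–15:00.
Zara ∩ Oren ∩ Farrukh: 11:00–11:30, 14:45–15:00.
Zara ∩ Oren ∩ Farrukh ∩ Quinn: 11:00–11:15, 14:45–15:00.
Zara ∩ Oren ∩ Farrukh ∩ Quinn ∩ Wei: 11:00–11:15, 14:45–15:00.
Windows ≥ 60 min: (none).

none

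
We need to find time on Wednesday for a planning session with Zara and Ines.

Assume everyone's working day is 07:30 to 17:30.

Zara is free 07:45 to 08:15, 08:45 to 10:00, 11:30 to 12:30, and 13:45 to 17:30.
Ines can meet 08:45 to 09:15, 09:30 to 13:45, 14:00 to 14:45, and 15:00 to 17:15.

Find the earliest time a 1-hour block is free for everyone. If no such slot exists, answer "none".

Zara ∩ Ines: 08:45–09:15, 09:30–10:00, 11:30–12:30, 14:00–14:45, 15:00–17:15.
Windows ≥ 60 min: 11:30–12:30, 15:00–17:15.
Earliest such window starts at 11:30.

11:30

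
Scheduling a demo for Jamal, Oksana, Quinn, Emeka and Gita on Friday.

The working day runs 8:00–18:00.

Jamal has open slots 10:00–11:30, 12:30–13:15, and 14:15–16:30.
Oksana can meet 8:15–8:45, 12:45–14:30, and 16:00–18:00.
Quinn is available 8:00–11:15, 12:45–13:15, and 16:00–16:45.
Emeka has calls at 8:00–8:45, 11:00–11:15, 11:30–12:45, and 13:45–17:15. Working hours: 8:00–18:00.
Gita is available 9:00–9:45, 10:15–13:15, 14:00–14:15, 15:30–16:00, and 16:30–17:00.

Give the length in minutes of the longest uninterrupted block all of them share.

30 minutes

Emeka free within 08:00–18:00: 08:45–11:00, 11:15–11:30, 12:45–13:45, 17:15–18:00.
Jamal ∩ Oksana: 12:45–13:15, 14:15–14:30, 16:00–16:30.
Jamal ∩ Oksana ∩ Quinn: 12:45–13:15, 16:00–16:30.
Jamal ∩ Oksana ∩ Quinn ∩ Emeka: 12:45–13:15.
Jamal ∩ Oksana ∩ Quinn ∩ Emeka ∩ Gita: 12:45–13:15.
Single common window of 30 minutes.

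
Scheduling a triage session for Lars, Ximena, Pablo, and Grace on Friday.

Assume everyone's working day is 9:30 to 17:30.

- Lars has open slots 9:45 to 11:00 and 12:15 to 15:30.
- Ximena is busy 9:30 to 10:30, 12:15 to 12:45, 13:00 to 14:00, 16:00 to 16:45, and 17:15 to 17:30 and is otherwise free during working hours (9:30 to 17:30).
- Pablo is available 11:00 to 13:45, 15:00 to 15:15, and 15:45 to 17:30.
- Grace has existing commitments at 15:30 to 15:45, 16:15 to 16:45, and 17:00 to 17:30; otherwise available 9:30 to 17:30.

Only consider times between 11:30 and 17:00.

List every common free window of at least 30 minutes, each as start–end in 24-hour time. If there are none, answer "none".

none

Ximena free within 09:30–17:30: 10:30–12:15, 12:45–13:00, 14:00–16:00, 16:45–17:15.
Grace free within 09:30–17:30: 09:30–15:30, 15:45–16:15, 16:45–17:00.
Lars ∩ Ximena: 10:30–11:00, 12:45–13:00, 14:00–15:30.
Lars ∩ Ximena ∩ Pablo: 12:45–13:00, 15:00–15:15.
Lars ∩ Ximena ∩ Pablo ∩ Grace: 12:45–13:00, 15:00–15:15.
Restricted to 11:30–17:00: 12:45–13:00, 15:00–15:15.
Windows ≥ 30 min: (none).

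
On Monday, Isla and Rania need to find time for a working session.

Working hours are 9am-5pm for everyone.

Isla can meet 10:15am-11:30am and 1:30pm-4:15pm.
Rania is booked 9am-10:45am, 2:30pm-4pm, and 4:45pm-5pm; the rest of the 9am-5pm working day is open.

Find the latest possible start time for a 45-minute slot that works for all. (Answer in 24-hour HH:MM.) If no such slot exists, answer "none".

Rania free within 09:00–17:00: 10:45–14:30, 16:00–16:45.
Isla ∩ Rania: 10:45–11:30, 13:30–14:30, 16:00–16:15.
Windows ≥ 45 min: 10:45–11:30, 13:30–14:30.
Latest start in the last window 13:30–14:30 is 14:30 − 45 min = 13:45.

13:45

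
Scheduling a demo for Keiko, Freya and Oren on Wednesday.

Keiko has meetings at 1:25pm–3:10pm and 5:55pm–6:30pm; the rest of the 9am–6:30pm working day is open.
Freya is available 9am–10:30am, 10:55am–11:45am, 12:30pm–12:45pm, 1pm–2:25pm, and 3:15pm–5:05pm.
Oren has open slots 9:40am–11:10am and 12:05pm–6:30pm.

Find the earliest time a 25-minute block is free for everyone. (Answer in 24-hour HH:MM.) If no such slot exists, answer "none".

Keiko free within 09:00–18:30: 09:00–13:25, 15:10–17:55.
Keiko ∩ Freya: 09:00–10:30, 10:55–11:45, 12:30–12:45, 13:00–13:25, 15:15–17:05.
Keiko ∩ Freya ∩ Oren: 09:40–10:30, 10:55–11:10, 12:30–12:45, 13:00–13:25, 15:15–17:05.
Windows ≥ 25 min: 09:40–10:30, 13:00–13:25, 15:15–17:05.
Earliest such window starts at 09:40.

09:40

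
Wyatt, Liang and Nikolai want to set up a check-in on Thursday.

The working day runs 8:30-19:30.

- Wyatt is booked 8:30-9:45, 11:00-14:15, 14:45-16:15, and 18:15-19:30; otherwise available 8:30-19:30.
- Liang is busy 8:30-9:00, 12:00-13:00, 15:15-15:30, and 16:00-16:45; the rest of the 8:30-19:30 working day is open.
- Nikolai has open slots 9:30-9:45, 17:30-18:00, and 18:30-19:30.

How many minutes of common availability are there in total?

30 minutes

Wyatt free within 08:30–19:30: 09:45–11:00, 14:15–14:45, 16:15–18:15.
Liang free within 08:30–19:30: 09:00–12:00, 13:00–15:15, 15:30–16:00, 16:45–19:30.
Wyatt ∩ Liang: 09:45–11:00, 14:15–14:45, 16:45–18:15.
Wyatt ∩ Liang ∩ Nikolai: 17:30–18:00.
Total common minutes: 30.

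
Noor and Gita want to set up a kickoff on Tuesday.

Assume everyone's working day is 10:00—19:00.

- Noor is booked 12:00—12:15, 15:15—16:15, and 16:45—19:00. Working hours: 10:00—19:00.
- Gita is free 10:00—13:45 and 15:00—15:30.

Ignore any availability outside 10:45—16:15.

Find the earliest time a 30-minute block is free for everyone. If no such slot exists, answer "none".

Noor free within 10:00–19:00: 10:00–12:00, 12:15–15:15, 16:15–16:45.
Noor ∩ Gita: 10:00–12:00, 12:15–13:45, 15:00–15:15.
Restricted to 10:45–16:15: 10:45–12:00, 12:15–13:45, 15:00–15:15.
Windows ≥ 30 min: 10:45–12:00, 12:15–13:45.
Earliest such window starts at 10:45.

10:45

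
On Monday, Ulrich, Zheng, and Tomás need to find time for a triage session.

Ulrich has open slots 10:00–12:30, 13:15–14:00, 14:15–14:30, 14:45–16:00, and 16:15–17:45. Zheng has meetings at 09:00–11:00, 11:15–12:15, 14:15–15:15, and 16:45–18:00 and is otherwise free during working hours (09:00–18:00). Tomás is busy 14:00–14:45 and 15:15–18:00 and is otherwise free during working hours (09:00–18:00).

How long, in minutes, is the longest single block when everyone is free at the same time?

45 minutes

Zheng free within 09:00–18:00: 11:00–11:15, 12:15–14:15, 15:15–16:45.
Tomás free within 09:00–18:00: 09:00–14:00, 14:45–15:15.
Ulrich ∩ Zheng: 11:00–11:15, 12:15–12:30, 13:15–14:00, 15:15–16:00, 16:15–16:45.
Ulrich ∩ Zheng ∩ Tomás: 11:00–11:15, 12:15–12:30, 13:15–14:00.
Common window lengths: 15, 15, 45 min; longest is 45.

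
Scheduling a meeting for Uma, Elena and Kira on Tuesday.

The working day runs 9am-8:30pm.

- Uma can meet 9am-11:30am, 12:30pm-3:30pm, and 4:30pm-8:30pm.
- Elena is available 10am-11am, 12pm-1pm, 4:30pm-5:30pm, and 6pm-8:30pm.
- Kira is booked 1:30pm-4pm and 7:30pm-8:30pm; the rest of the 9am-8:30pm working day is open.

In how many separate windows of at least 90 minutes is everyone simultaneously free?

Kira free within 09:00–20:30: 09:00–13:30, 16:00–19:30.
Uma ∩ Elena: 10:00–11:00, 12:30–13:00, 16:30–17:30, 18:00–20:30.
Uma ∩ Elena ∩ Kira: 10:00–11:00, 12:30–13:00, 16:30–17:30, 18:00–19:30.
Windows ≥ 90 min: 18:00–19:30.
That's 1 window.

1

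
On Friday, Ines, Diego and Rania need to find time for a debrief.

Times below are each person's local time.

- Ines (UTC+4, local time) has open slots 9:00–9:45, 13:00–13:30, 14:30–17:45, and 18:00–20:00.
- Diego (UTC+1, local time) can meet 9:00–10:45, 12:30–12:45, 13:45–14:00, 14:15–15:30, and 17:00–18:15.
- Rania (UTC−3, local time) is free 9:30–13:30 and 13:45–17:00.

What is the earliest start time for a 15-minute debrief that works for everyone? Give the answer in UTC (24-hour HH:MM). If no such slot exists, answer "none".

Ines → UTC: 05:00–05:45, 09:00–09:30, 10:30–13:45, 14:00–16:00.
Diego → UTC: 08:00–09:45, 11:30–11:45, 12:45–13:00, 13:15–14:30, 16:00–17:15.
Rania → UTC: 12:30–16:30, 16:45–20:00.
Ines ∩ Diego: 09:00–09:30, 11:30–11:45, 12:45–13:00, 13:15–13:45, 14:00–14:30.
Ines ∩ Diego ∩ Rania: 12:45–13:00, 13:15–13:45, 14:00–14:30.
Windows ≥ 15 min: 12:45–13:00, 13:15–13:45, 14:00–14:30.
Earliest such window starts at 12:45.

12:45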